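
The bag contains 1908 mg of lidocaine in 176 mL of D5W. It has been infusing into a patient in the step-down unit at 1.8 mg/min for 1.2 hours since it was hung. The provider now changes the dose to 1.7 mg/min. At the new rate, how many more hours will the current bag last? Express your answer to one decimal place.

17.4 hours

Initial rate:
1.8 mg/min × 60 min/hr = 108 mg/hr
Concentration = 1908 mg ÷ 176 mL = 10.84091 mg/mL
Rate = 108 mg/hr ÷ 10.84091 mg/mL = 9.962264 mL/hr
Volume infused so far = 9.962264 mL/hr × 1.2 hr = 11.95472 mL
Volume remaining = 176 − 11.95472 = 164.0453 mL
New rate:
1.7 mg/min × 60 min/hr = 102 mg/hr
Rate = 102 mg/hr ÷ 10.84091 mg/mL = 9.408805 mL/hr
Time remaining = 164.0453 mL ÷ 9.408805 mL/hr = 17.43529 hr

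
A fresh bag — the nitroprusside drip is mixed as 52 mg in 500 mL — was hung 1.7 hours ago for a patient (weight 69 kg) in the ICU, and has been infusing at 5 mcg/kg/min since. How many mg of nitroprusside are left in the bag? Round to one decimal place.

Dose = 5 mcg/kg/min × 69 kg = 345 mcg/min
345 mcg/min × 60 min/hr = 20700 mcg/hr
Concentration = 52 mg ÷ 500 mL = 0.104 mg/mL = 104 mcg/mL
Rate = 20700 mcg/hr ÷ 104 mcg/mL = 199.0385 mL/hr
Volume infused = 199.0385 mL/hr × 1.7 hr = 338.3654 mL
Volume remaining = 500 − 338.3654 = 161.6346 mL
Drug remaining = 161.6346 mL × 104 mcg/mL = 16810 mcg = 16.81 mg

16.8 mg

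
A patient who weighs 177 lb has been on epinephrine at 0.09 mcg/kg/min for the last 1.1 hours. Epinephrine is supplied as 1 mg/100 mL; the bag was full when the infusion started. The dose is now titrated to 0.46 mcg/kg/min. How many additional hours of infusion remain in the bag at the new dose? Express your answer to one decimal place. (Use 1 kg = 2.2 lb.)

Initial rate:
Weight = 177 lb ÷ 2.2 lb/kg = 80.45455 kg
Dose = 0.09 mcg/kg/min × 80.45455 kg = 7.240909 mcg/min
7.240909 mcg/min × 60 min/hr = 434.4545 mcg/hr
Concentration = 1 mg ÷ 100 mL = 0.01 mg/mL = 10 mcg/mL
Rate = 434.4545 mcg/hr ÷ 10 mcg/mL = 43.44545 mL/hr
Volume infused so far = 43.44545 mL/hr × 1.1 hr = 47.79 mL
Volume remaining = 100 − 47.79 = 52.21 mL
New rate:
Dose = 0.46 mcg/kg/min × 80.45455 kg = 37.00909 mcg/min
37.00909 mcg/min × 60 min/hr = 2220.545 mcg/hr
Rate = 2220.545 mcg/hr ÷ 10 mcg/mL = 222.0545 mL/hr
Time remaining = 52.21 mL ÷ 222.0545 mL/hr = 0.2351224 hr

0.2 hours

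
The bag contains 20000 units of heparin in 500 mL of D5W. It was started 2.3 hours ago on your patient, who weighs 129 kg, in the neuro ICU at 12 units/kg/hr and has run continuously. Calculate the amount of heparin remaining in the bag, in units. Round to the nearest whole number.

16440 units

Dose = 12 units/kg/hr × 129 kg = 1548 units/hr
Concentration = 20000 units ÷ 500 mL = 40 units/mL
Rate = 1548 units/hr ÷ 40 units/mL = 38.7 mL/hr
Volume infused = 38.7 mL/hr × 2.3 hr = 89.01 mL
Volume remaining = 500 − 89.01 = 410.99 mL
Drug remaining = 410.99 mL × 40 units/mL = 16439.6 units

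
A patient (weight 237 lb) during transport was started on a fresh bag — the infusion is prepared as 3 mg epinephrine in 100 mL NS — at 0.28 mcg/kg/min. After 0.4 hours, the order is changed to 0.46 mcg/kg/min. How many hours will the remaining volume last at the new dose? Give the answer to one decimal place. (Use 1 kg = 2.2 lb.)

Initial rate:
Weight = 237 lb ÷ 2.2 lb/kg = 107.7273 kg
Dose = 0.28 mcg/kg/min × 107.7273 kg = 30.16364 mcg/min
30.16364 mcg/min × 60 min/hr = 1809.818 mcg/hr
Concentration = 3 mg ÷ 100 mL = 0.03 mg/mL = 30 mcg/mL
Rate = 1809.818 mcg/hr ÷ 30 mcg/mL = 60.32727 mL/hr
Volume infused so far = 60.32727 mL/hr × 0.4 hr = 24.13091 mL
Volume remaining = 100 − 24.13091 = 75.86909 mL
New rate:
Dose = 0.46 mcg/kg/min × 107.7273 kg = 49.55455 mcg/min
49.55455 mcg/min × 60 min/hr = 2973.273 mcg/hr
Rate = 2973.273 mcg/hr ÷ 30 mcg/mL = 99.10909 mL/hr
Time remaining = 75.86909 mL ÷ 99.10909 mL/hr = 0.7655109 hr

0.8 hours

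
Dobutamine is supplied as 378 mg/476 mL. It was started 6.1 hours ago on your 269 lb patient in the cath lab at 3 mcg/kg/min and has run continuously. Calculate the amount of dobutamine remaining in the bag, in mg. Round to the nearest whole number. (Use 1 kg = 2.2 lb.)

Weight = 269 lb ÷ 2.2 lb/kg = 122.2727 kg
Dose = 3 mcg/kg/min × 122.2727 kg = 366.8182 mcg/min
366.8182 mcg/min × 60 min/hr = 22009.09 mcg/hr
Concentration = 378 mg ÷ 476 mL = 0.7941176 mg/mL = 794.1176 mcg/mL
Rate = 22009.09 mcg/hr ÷ 794.1176 mcg/mL = 27.71515 mL/hr
Volume infused = 27.71515 mL/hr × 6.1 hr = 169.0624 mL
Volume remaining = 476 − 169.0624 = 306.9376 mL
Drug remaining = 306.9376 mL × 794.1176 mcg/mL = 243744.5 mcg = 243.7445 mg

244 mg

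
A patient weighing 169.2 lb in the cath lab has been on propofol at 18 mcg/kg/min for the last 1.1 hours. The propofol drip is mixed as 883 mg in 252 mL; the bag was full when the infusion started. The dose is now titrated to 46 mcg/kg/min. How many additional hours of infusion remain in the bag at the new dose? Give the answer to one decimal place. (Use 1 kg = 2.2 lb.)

Initial rate:
Weight = 169.2 lb ÷ 2.2 lb/kg = 76.90909 kg
Dose = 18 mcg/kg/min × 76.90909 kg = 1384.364 mcg/min
1384.364 mcg/min × 60 min/hr = 83061.82 mcg/hr
Concentration = 883 mg ÷ 252 mL = 3.503968 mg/mL = 3503.968 mcg/mL
Rate = 83061.82 mcg/hr ÷ 3503.968 mcg/mL = 23.70507 mL/hr
Volume infused so far = 23.70507 mL/hr × 1.1 hr = 26.07558 mL
Volume remaining = 252 − 26.07558 = 225.9244 mL
New rate:
Dose = 46 mcg/kg/min × 76.90909 kg = 3537.818 mcg/min
3537.818 mcg/min × 60 min/hr = 212269.1 mcg/hr
Rate = 212269.1 mcg/hr ÷ 3503.968 mcg/mL = 60.57963 mL/hr
Time remaining = 225.9244 mL ÷ 60.57963 mL/hr = 3.72938 hr

3.7 hours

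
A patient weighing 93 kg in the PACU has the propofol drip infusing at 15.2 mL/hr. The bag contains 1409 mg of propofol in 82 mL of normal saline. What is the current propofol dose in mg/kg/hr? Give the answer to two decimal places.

Concentration = 1409 mg ÷ 82 mL = 17.18293 mg/mL
Drug rate = 15.2 mL/hr × 17.18293 mg/mL = 261.1805 mg/hr
261.1805 mg/hr ÷ 93 kg = 2.808392 mg/kg/hr

2.81 mg/kg/hr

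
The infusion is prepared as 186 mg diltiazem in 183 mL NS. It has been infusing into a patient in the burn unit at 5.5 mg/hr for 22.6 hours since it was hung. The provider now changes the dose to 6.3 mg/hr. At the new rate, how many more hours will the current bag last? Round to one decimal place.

Initial rate:
Concentration = 186 mg ÷ 183 mL = 1.016393 mg/mL
Rate = 5.5 mg/hr ÷ 1.016393 mg/mL = 5.41129 mL/hr
Volume infused so far = 5.41129 mL/hr × 22.6 hr = 122.2952 mL
Volume remaining = 183 − 122.2952 = 60.70484 mL
New rate:
Rate = 6.3 mg/hr ÷ 1.016393 mg/mL = 6.198387 mL/hr
Time remaining = 60.70484 mL ÷ 6.198387 mL/hr = 9.793651 hr

9.8 hours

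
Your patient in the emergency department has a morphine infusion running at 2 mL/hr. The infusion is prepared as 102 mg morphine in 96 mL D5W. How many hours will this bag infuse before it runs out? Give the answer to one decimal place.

48.0 hours

Duration = 96 mL ÷ 2 mL/hr = 48 hr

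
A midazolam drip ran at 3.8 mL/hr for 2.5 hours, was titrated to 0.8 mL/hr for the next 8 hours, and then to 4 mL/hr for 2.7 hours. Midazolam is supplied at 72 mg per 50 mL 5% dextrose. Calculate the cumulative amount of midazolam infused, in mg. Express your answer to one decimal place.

Concentration = 72 mg ÷ 50 mL = 1.44 mg/mL
Stage 1: 3.8 mL/hr × 2.5 hr = 9.5 mL → 9.5 mL × 1.44 mg/mL = 13.68 mg
Stage 2: 0.8 mL/hr × 8 hr = 6.4 mL → 6.4 mL × 1.44 mg/mL = 9.216 mg
Stage 3: 4 mL/hr × 2.7 hr = 10.8 mL → 10.8 mL × 1.44 mg/mL = 15.552 mg
Total = 13.68 + 9.216 + 15.552 = 38.448 mg

38.4 mg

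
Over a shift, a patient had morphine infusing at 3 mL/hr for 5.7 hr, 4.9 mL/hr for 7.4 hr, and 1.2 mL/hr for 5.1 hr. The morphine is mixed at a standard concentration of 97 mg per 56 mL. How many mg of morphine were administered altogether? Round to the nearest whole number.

103 mg

Concentration = 97 mg ÷ 56 mL = 1.732143 mg/mL
Stage 1: 3 mL/hr × 5.7 hr = 17.1 mL → 17.1 mL × 1.732143 mg/mL = 29.61964 mg
Stage 2: 4.9 mL/hr × 7.4 hr = 36.26 mL → 36.26 mL × 1.732143 mg/mL = 62.8075 mg
Stage 3: 1.2 mL/hr × 5.1 hr = 6.12 mL → 6.12 mL × 1.732143 mg/mL = 10.60071 mg
Total = 29.61964 + 62.8075 + 10.60071 = 103.0279 mg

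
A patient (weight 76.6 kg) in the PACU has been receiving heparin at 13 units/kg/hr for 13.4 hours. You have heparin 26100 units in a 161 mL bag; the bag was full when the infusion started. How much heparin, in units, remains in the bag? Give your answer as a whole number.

Dose = 13 units/kg/hr × 76.6 kg = 995.8 units/hr
Concentration = 26100 units ÷ 161 mL = 162.1118 units/mL
Rate = 995.8 units/hr ÷ 162.1118 units/mL = 6.142674 mL/hr
Volume infused = 6.142674 mL/hr × 13.4 hr = 82.31184 mL
Volume remaining = 161 − 82.31184 = 78.68816 mL
Drug remaining = 78.68816 mL × 162.1118 units/mL = 12756.28 units

12756 units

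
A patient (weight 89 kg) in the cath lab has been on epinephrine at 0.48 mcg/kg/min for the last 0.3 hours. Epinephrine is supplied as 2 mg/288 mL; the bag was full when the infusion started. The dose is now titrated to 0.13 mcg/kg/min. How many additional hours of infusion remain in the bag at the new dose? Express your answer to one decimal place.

1.8 hours

Initial rate:
Dose = 0.48 mcg/kg/min × 89 kg = 42.72 mcg/min
42.72 mcg/min × 60 min/hr = 2563.2 mcg/hr
Concentration = 2 mg ÷ 288 mL = 0.006944444 mg/mL = 6.944444 mcg/mL
Rate = 2563.2 mcg/hr ÷ 6.944444 mcg/mL = 369.1008 mL/hr
Volume infused so far = 369.1008 mL/hr × 0.3 hr = 110.7302 mL
Volume remaining = 288 − 110.7302 = 177.2698 mL
New rate:
Dose = 0.13 mcg/kg/min × 89 kg = 11.57 mcg/min
11.57 mcg/min × 60 min/hr = 694.2 mcg/hr
Rate = 694.2 mcg/hr ÷ 6.944444 mcg/mL = 99.9648 mL/hr
Time remaining = 177.2698 mL ÷ 99.9648 mL/hr = 1.773322 hr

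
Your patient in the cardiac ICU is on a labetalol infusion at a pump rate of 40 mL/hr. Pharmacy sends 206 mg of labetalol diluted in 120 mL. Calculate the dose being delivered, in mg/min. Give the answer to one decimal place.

1.1 mg/min

Concentration = 206 mg ÷ 120 mL = 1.716667 mg/mL
Drug rate = 40 mL/hr × 1.716667 mg/mL = 68.66667 mg/hr
68.66667 mg/hr ÷ 60 min/hr = 1.144444 mg/min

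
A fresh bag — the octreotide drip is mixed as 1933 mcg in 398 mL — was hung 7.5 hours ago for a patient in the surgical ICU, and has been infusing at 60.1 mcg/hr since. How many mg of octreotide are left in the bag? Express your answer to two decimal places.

1.48 mg

Concentration = 1933 mcg ÷ 398 mL = 4.856784 mcg/mL
Rate = 60.1 mcg/hr ÷ 4.856784 mcg/mL = 12.37444 mL/hr
Volume infused = 12.37444 mL/hr × 7.5 hr = 92.80833 mL
Volume remaining = 398 − 92.80833 = 305.1917 mL
Drug remaining = 305.1917 mL × 4.856784 mcg/mL = 1482.25 mcg = 1.48225 mg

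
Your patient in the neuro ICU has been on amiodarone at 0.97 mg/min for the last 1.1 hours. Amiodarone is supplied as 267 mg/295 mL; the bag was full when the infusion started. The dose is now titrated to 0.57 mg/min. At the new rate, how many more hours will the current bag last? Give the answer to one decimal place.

5.9 hours

Initial rate:
0.97 mg/min × 60 min/hr = 58.2 mg/hr
Concentration = 267 mg ÷ 295 mL = 0.9050847 mg/mL
Rate = 58.2 mg/hr ÷ 0.9050847 mg/mL = 64.30337 mL/hr
Volume infused so far = 64.30337 mL/hr × 1.1 hr = 70.73371 mL
Volume remaining = 295 − 70.73371 = 224.2663 mL
New rate:
0.57 mg/min × 60 min/hr = 34.2 mg/hr
Rate = 34.2 mg/hr ÷ 0.9050847 mg/mL = 37.78652 mL/hr
Time remaining = 224.2663 mL ÷ 37.78652 mL/hr = 5.935088 hr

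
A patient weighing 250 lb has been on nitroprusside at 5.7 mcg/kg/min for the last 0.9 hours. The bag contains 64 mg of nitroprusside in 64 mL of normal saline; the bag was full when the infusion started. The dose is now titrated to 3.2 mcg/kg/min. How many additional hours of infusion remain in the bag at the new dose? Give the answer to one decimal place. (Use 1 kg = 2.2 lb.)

1.3 hours

Initial rate:
Weight = 250 lb ÷ 2.2 lb/kg = 113.6364 kg
Dose = 5.7 mcg/kg/min × 113.6364 kg = 647.7273 mcg/min
647.7273 mcg/min × 60 min/hr = 38863.64 mcg/hr
Concentration = 64 mg ÷ 64 mL = 1 mg/mL = 1000 mcg/mL
Rate = 38863.64 mcg/hr ÷ 1000 mcg/mL = 38.86364 mL/hr
Volume infused so far = 38.86364 mL/hr × 0.9 hr = 34.97727 mL
Volume remaining = 64 − 34.97727 = 29.02273 mL
New rate:
Dose = 3.2 mcg/kg/min × 113.6364 kg = 363.6364 mcg/min
363.6364 mcg/min × 60 min/hr = 21818.18 mcg/hr
Rate = 21818.18 mcg/hr ÷ 1000 mcg/mL = 21.81818 mL/hr
Time remaining = 29.02273 mL ÷ 21.81818 mL/hr = 1.330208 hr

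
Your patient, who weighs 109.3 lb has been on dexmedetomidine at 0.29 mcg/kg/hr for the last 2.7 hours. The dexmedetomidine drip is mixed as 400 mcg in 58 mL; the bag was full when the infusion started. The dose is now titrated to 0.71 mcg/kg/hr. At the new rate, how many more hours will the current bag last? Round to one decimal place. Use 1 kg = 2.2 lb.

10.2 hours

Initial rate:
Weight = 109.3 lb ÷ 2.2 lb/kg = 49.68182 kg
Dose = 0.29 mcg/kg/hr × 49.68182 kg = 14.40773 mcg/hr
Concentration = 400 mcg ÷ 58 mL = 6.896552 mcg/mL
Rate = 14.40773 mcg/hr ÷ 6.896552 mcg/mL = 2.08912 mL/hr
Volume infused so far = 2.08912 mL/hr × 2.7 hr = 5.640625 mL
Volume remaining = 58 − 5.640625 = 52.35937 mL
New rate:
Dose = 0.71 mcg/kg/hr × 49.68182 kg = 35.27409 mcg/hr
Rate = 35.27409 mcg/hr ÷ 6.896552 mcg/mL = 5.114743 mL/hr
Time remaining = 52.35937 mL ÷ 5.114743 mL/hr = 10.23695 hr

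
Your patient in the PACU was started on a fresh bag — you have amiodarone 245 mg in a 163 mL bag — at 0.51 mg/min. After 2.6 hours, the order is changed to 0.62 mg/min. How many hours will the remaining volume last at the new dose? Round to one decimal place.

4.4 hours

Initial rate:
0.51 mg/min × 60 min/hr = 30.6 mg/hr
Concentration = 245 mg ÷ 163 mL = 1.503067 mg/mL
Rate = 30.6 mg/hr ÷ 1.503067 mg/mL = 20.35837 mL/hr
Volume infused so far = 20.35837 mL/hr × 2.6 hr = 52.93176 mL
Volume remaining = 163 − 52.93176 = 110.0682 mL
New rate:
0.62 mg/min × 60 min/hr = 37.2 mg/hr
Rate = 37.2 mg/hr ÷ 1.503067 mg/mL = 24.74939 mL/hr
Time remaining = 110.0682 mL ÷ 24.74939 mL/hr = 4.447312 hr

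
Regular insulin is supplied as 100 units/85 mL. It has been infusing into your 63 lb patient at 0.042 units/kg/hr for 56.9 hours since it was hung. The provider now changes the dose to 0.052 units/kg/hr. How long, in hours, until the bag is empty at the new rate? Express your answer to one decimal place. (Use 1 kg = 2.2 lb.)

Initial rate:
Weight = 63 lb ÷ 2.2 lb/kg = 28.63636 kg
Dose = 0.042 units/kg/hr × 28.63636 kg = 1.202727 units/hr
Concentration = 100 units ÷ 85 mL = 1.176471 units/mL
Rate = 1.202727 units/hr ÷ 1.176471 units/mL = 1.022318 mL/hr
Volume infused so far = 1.022318 mL/hr × 56.9 hr = 58.1699 mL
Volume remaining = 85 − 58.1699 = 26.8301 mL
New rate:
Dose = 0.052 units/kg/hr × 28.63636 kg = 1.489091 units/hr
Rate = 1.489091 units/hr ÷ 1.176471 units/mL = 1.265727 mL/hr
Time remaining = 26.8301 mL ÷ 1.265727 mL/hr = 21.19737 hr

21.2 hours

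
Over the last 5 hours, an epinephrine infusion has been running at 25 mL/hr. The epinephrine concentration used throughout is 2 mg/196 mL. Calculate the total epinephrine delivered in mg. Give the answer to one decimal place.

Concentration = 2 mg ÷ 196 mL = 0.01020408 mg/mL = 10.20408 mcg/mL
Drug rate = 25 mL/hr × 10.20408 mcg/mL = 255.102 mcg/hr
Total = 255.102 mcg/hr × 5 hr = 1275.51 mcg = 1.27551 mg

1.3 mg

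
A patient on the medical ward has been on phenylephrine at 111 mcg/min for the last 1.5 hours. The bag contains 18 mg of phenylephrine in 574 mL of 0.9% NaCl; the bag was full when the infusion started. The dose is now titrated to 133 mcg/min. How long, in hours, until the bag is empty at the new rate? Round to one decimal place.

1.0 hours

Initial rate:
111 mcg/min × 60 min/hr = 6660 mcg/hr
Concentration = 18 mg ÷ 574 mL = 0.03135889 mg/mL = 31.35889 mcg/mL
Rate = 6660 mcg/hr ÷ 31.35889 mcg/mL = 212.38 mL/hr
Volume infused so far = 212.38 mL/hr × 1.5 hr = 318.57 mL
Volume remaining = 574 − 318.57 = 255.43 mL
New rate:
133 mcg/min × 60 min/hr = 7980 mcg/hr
Rate = 7980 mcg/hr ÷ 31.35889 mcg/mL = 254.4733 mL/hr
Time remaining = 255.43 mL ÷ 254.4733 mL/hr = 1.003759 hr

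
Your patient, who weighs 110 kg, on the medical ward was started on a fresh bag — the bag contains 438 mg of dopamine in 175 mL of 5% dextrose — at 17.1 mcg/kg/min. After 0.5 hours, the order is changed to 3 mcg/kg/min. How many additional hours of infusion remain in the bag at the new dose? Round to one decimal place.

Initial rate:
Dose = 17.1 mcg/kg/min × 110 kg = 1881 mcg/min
1881 mcg/min × 60 min/hr = 112860 mcg/hr
Concentration = 438 mg ÷ 175 mL = 2.502857 mg/mL = 2502.857 mcg/mL
Rate = 112860 mcg/hr ÷ 2502.857 mcg/mL = 45.09247 mL/hr
Volume infused so far = 45.09247 mL/hr × 0.5 hr = 22.54623 mL
Volume remaining = 175 − 22.54623 = 152.4538 mL
New rate:
Dose = 3 mcg/kg/min × 110 kg = 330 mcg/min
330 mcg/min × 60 min/hr = 19800 mcg/hr
Rate = 19800 mcg/hr ÷ 2502.857 mcg/mL = 7.910959 mL/hr
Time remaining = 152.4538 mL ÷ 7.910959 mL/hr = 19.27121 hr

19.3 hours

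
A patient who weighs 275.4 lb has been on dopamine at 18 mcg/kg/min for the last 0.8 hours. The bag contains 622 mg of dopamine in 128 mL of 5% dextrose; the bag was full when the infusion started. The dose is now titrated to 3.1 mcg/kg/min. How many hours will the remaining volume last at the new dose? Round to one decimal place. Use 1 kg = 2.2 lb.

Initial rate:
Weight = 275.4 lb ÷ 2.2 lb/kg = 125.1818 kg
Dose = 18 mcg/kg/min × 125.1818 kg = 2253.273 mcg/min
2253.273 mcg/min × 60 min/hr = 135196.4 mcg/hr
Concentration = 622 mg ÷ 128 mL = 4.859375 mg/mL = 4859.375 mcg/mL
Rate = 135196.4 mcg/hr ÷ 4859.375 mcg/mL = 27.82176 mL/hr
Volume infused so far = 27.82176 mL/hr × 0.8 hr = 22.25741 mL
Volume remaining = 128 − 22.25741 = 105.7426 mL
New rate:
Dose = 3.1 mcg/kg/min × 125.1818 kg = 388.0636 mcg/min
388.0636 mcg/min × 60 min/hr = 23283.82 mcg/hr
Rate = 23283.82 mcg/hr ÷ 4859.375 mcg/mL = 4.791525 mL/hr
Time remaining = 105.7426 mL ÷ 4.791525 mL/hr = 22.06867 hr

22.1 hours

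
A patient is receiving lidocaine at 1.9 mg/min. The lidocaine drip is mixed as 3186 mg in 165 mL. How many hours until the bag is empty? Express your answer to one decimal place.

1.9 mg/min × 60 min/hr = 114 mg/hr
Concentration = 3186 mg ÷ 165 mL = 19.30909 mg/mL
Rate = 114 mg/hr ÷ 19.30909 mg/mL = 5.903955 mL/hr
Duration = 165 mL ÷ 5.903955 mL/hr = 27.94737 hr

27.9 hours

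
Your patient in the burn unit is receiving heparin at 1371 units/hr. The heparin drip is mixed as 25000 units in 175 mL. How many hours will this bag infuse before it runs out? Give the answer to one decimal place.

18.2 hours

Concentration = 25000 units ÷ 175 mL = 142.8571 units/mL
Rate = 1371 units/hr ÷ 142.8571 units/mL = 9.597 mL/hr
Duration = 175 mL ÷ 9.597 mL/hr = 18.23487 hr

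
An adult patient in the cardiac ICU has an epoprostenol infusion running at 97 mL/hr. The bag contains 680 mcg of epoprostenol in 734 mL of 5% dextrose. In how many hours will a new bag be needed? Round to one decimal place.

7.6 hours

Duration = 734 mL ÷ 97 mL/hr = 7.56701 hr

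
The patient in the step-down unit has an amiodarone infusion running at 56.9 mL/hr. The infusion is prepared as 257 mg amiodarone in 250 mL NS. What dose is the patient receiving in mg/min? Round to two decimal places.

0.97 mg/min

Concentration = 257 mg ÷ 250 mL = 1.028 mg/mL
Drug rate = 56.9 mL/hr × 1.028 mg/mL = 58.4932 mg/hr
58.4932 mg/hr ÷ 60 min/hr = 0.9748867 mg/min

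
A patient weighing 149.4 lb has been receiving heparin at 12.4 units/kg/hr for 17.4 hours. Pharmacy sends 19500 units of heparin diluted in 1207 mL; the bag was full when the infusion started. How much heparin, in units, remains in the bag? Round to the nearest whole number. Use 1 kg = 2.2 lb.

4848 units

Weight = 149.4 lb ÷ 2.2 lb/kg = 67.90909 kg
Dose = 12.4 units/kg/hr × 67.90909 kg = 842.0727 units/hr
Concentration = 19500 units ÷ 1207 mL = 16.15576 units/mL
Rate = 842.0727 units/hr ÷ 16.15576 units/mL = 52.12214 mL/hr
Volume infused = 52.12214 mL/hr × 17.4 hr = 906.9253 mL
Volume remaining = 1207 − 906.9253 = 300.0747 mL
Drug remaining = 300.0747 mL × 16.15576 units/mL = 4847.935 units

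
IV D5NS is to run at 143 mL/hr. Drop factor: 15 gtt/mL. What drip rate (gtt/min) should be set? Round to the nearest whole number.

36 gtt/min

143 mL/hr ÷ 60 min/hr = 2.383333 mL/min
2.383333 mL/min × 15 gtt/mL = 35.75 gtt/min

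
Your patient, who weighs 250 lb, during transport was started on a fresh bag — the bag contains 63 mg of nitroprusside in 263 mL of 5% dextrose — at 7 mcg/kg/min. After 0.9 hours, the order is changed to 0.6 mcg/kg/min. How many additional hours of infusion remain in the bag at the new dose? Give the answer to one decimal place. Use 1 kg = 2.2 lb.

4.9 hours

Initial rate:
Weight = 250 lb ÷ 2.2 lb/kg = 113.6364 kg
Dose = 7 mcg/kg/min × 113.6364 kg = 795.4545 mcg/min
795.4545 mcg/min × 60 min/hr = 47727.27 mcg/hr
Concentration = 63 mg ÷ 263 mL = 0.2395437 mg/mL = 239.5437 mcg/mL
Rate = 47727.27 mcg/hr ÷ 239.5437 mcg/mL = 199.2424 mL/hr
Volume infused so far = 199.2424 mL/hr × 0.9 hr = 179.3182 mL
Volume remaining = 263 − 179.3182 = 83.68182 mL
New rate:
Dose = 0.6 mcg/kg/min × 113.6364 kg = 68.18182 mcg/min
68.18182 mcg/min × 60 min/hr = 4090.909 mcg/hr
Rate = 4090.909 mcg/hr ÷ 239.5437 mcg/mL = 17.07792 mL/hr
Time remaining = 83.68182 mL ÷ 17.07792 mL/hr = 4.9 hr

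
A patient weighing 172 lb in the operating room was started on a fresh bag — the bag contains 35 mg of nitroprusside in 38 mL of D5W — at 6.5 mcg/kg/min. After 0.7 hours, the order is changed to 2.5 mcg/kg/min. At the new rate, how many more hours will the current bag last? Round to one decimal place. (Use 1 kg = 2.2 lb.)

Initial rate:
Weight = 172 lb ÷ 2.2 lb/kg = 78.18182 kg
Dose = 6.5 mcg/kg/min × 78.18182 kg = 508.1818 mcg/min
508.1818 mcg/min × 60 min/hr = 30490.91 mcg/hr
Concentration = 35 mg ÷ 38 mL = 0.9210526 mg/mL = 921.0526 mcg/mL
Rate = 30490.91 mcg/hr ÷ 921.0526 mcg/mL = 33.10442 mL/hr
Volume infused so far = 33.10442 mL/hr × 0.7 hr = 23.17309 mL
Volume remaining = 38 − 23.17309 = 14.82691 mL
New rate:
Dose = 2.5 mcg/kg/min × 78.18182 kg = 195.4545 mcg/min
195.4545 mcg/min × 60 min/hr = 11727.27 mcg/hr
Rate = 11727.27 mcg/hr ÷ 921.0526 mcg/mL = 12.73247 mL/hr
Time remaining = 14.82691 mL ÷ 12.73247 mL/hr = 1.164496 hr

1.2 hours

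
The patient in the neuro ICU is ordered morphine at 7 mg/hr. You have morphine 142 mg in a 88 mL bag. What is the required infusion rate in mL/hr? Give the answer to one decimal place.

4.3 mL/hr

Concentration = 142 mg ÷ 88 mL = 1.613636 mg/mL
Rate = 7 mg/hr ÷ 1.613636 mg/mL = 4.338028 mL/hr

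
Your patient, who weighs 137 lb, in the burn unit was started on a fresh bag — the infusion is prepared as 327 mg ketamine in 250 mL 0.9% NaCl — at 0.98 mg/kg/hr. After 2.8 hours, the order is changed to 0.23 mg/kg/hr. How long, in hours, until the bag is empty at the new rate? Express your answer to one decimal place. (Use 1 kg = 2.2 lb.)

10.9 hours

Initial rate:
Weight = 137 lb ÷ 2.2 lb/kg = 62.27273 kg
Dose = 0.98 mg/kg/hr × 62.27273 kg = 61.02727 mg/hr
Concentration = 327 mg ÷ 250 mL = 1.308 mg/mL
Rate = 61.02727 mg/hr ÷ 1.308 mg/mL = 46.65694 mL/hr
Volume infused so far = 46.65694 mL/hr × 2.8 hr = 130.6394 mL
Volume remaining = 250 − 130.6394 = 119.3606 mL
New rate:
Dose = 0.23 mg/kg/hr × 62.27273 kg = 14.32273 mg/hr
Rate = 14.32273 mg/hr ÷ 1.308 mg/mL = 10.9501 mL/hr
Time remaining = 119.3606 mL ÷ 10.9501 mL/hr = 10.90041 hr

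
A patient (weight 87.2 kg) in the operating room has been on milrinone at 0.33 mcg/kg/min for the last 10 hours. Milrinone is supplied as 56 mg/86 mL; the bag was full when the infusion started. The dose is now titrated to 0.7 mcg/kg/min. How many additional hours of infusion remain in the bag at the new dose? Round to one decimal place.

Initial rate:
Dose = 0.33 mcg/kg/min × 87.2 kg = 28.776 mcg/min
28.776 mcg/min × 60 min/hr = 1726.56 mcg/hr
Concentration = 56 mg ÷ 86 mL = 0.6511628 mg/mL = 651.1628 mcg/mL
Rate = 1726.56 mcg/hr ÷ 651.1628 mcg/mL = 2.651503 mL/hr
Volume infused so far = 2.651503 mL/hr × 10 hr = 26.51503 mL
Volume remaining = 86 − 26.51503 = 59.48497 mL
New rate:
Dose = 0.7 mcg/kg/min × 87.2 kg = 61.04 mcg/min
61.04 mcg/min × 60 min/hr = 3662.4 mcg/hr
Rate = 3662.4 mcg/hr ÷ 651.1628 mcg/mL = 5.6244 mL/hr
Time remaining = 59.48497 mL ÷ 5.6244 mL/hr = 10.57623 hr

10.6 hours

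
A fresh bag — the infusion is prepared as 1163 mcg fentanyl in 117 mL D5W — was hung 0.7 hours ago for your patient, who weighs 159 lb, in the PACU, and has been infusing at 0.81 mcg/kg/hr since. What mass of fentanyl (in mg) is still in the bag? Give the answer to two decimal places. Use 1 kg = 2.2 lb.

Weight = 159 lb ÷ 2.2 lb/kg = 72.27273 kg
Dose = 0.81 mcg/kg/hr × 72.27273 kg = 58.54091 mcg/hr
Concentration = 1163 mcg ÷ 117 mL = 9.940171 mcg/mL
Rate = 58.54091 mcg/hr ÷ 9.940171 mcg/mL = 5.889326 mL/hr
Volume infused = 5.889326 mL/hr × 0.7 hr = 4.122528 mL
Volume remaining = 117 − 4.122528 = 112.8775 mL
Drug remaining = 112.8775 mL × 9.940171 mcg/mL = 1122.021 mcg = 1.122021 mg

1.12 mg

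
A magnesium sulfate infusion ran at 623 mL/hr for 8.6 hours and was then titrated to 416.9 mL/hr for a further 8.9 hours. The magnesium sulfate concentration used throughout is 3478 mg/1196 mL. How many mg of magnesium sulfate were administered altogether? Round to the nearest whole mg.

Concentration = 3478 mg ÷ 1196 mL = 2.908027 mg/mL
Stage 1: 623 mL/hr × 8.6 hr = 5357.8 mL → 5357.8 mL × 2.908027 mg/mL = 15580.63 mg
Stage 2: 416.9 mL/hr × 8.9 hr = 3710.41 mL → 3710.41 mL × 2.908027 mg/mL = 10789.97 mg
Total = 15580.63 + 10789.97 = 26370.6 mg

26371 mg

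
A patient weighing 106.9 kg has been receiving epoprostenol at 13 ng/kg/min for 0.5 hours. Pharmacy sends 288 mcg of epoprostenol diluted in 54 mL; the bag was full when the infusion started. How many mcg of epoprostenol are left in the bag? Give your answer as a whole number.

246 mcg

Dose = 13 ng/kg/min × 106.9 kg = 1389.7 ng/min
1389.7 ng/min × 60 min/hr = 83382 ng/hr
Concentration = 288 mcg ÷ 54 mL = 5.333333 mcg/mL = 5333.333 ng/mL
Rate = 83382 ng/hr ÷ 5333.333 ng/mL = 15.63413 mL/hr
Volume infused = 15.63413 mL/hr × 0.5 hr = 7.817063 mL
Volume remaining = 54 − 7.817063 = 46.18294 mL
Drug remaining = 46.18294 mL × 5333.333 ng/mL = 246309 ng = 246.309 mcg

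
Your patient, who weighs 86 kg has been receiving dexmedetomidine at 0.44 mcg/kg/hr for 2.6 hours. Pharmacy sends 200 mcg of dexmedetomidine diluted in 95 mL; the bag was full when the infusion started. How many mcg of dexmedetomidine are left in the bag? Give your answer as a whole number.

Dose = 0.44 mcg/kg/hr × 86 kg = 37.84 mcg/hr
Concentration = 200 mcg ÷ 95 mL = 2.105263 mcg/mL
Rate = 37.84 mcg/hr ÷ 2.105263 mcg/mL = 17.974 mL/hr
Volume infused = 17.974 mL/hr × 2.6 hr = 46.7324 mL
Volume remaining = 95 − 46.7324 = 48.2676 mL
Drug remaining = 48.2676 mL × 2.105263 mcg/mL = 101.616 mcg

102 mcg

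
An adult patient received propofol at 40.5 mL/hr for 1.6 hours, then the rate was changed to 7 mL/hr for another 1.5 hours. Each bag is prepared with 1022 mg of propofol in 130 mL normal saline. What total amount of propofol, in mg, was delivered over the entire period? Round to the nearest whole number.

Concentration = 1022 mg ÷ 130 mL = 7.861538 mg/mL
Stage 1: 40.5 mL/hr × 1.6 hr = 64.8 mL → 64.8 mL × 7.861538 mg/mL = 509.4277 mg
Stage 2: 7 mL/hr × 1.5 hr = 10.5 mL → 10.5 mL × 7.861538 mg/mL = 82.54615 mg
Total = 509.4277 + 82.54615 = 591.9738 mg

592 mg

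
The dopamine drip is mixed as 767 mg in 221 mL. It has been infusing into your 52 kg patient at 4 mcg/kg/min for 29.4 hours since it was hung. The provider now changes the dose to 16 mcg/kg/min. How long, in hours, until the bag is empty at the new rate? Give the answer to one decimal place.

Initial rate:
Dose = 4 mcg/kg/min × 52 kg = 208 mcg/min
208 mcg/min × 60 min/hr = 12480 mcg/hr
Concentration = 767 mg ÷ 221 mL = 3.470588 mg/mL = 3470.588 mcg/mL
Rate = 12480 mcg/hr ÷ 3470.588 mcg/mL = 3.595932 mL/hr
Volume infused so far = 3.595932 mL/hr × 29.4 hr = 105.7204 mL
Volume remaining = 221 − 105.7204 = 115.2796 mL
New rate:
Dose = 16 mcg/kg/min × 52 kg = 832 mcg/min
832 mcg/min × 60 min/hr = 49920 mcg/hr
Rate = 49920 mcg/hr ÷ 3470.588 mcg/mL = 14.38373 mL/hr
Time remaining = 115.2796 mL ÷ 14.38373 mL/hr = 8.014583 hr

8.0 hours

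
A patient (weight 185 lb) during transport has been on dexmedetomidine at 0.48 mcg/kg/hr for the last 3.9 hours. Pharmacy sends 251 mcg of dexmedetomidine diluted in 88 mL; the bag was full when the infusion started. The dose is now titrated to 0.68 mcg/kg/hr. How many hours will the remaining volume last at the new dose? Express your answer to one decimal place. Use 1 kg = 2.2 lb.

1.6 hours

Initial rate:
Weight = 185 lb ÷ 2.2 lb/kg = 84.09091 kg
Dose = 0.48 mcg/kg/hr × 84.09091 kg = 40.36364 mcg/hr
Concentration = 251 mcg ÷ 88 mL = 2.852273 mcg/mL
Rate = 40.36364 mcg/hr ÷ 2.852273 mcg/mL = 14.15139 mL/hr
Volume infused so far = 14.15139 mL/hr × 3.9 hr = 55.19044 mL
Volume remaining = 88 − 55.19044 = 32.80956 mL
New rate:
Dose = 0.68 mcg/kg/hr × 84.09091 kg = 57.18182 mcg/hr
Rate = 57.18182 mcg/hr ÷ 2.852273 mcg/mL = 20.04781 mL/hr
Time remaining = 32.80956 mL ÷ 20.04781 mL/hr = 1.636566 hr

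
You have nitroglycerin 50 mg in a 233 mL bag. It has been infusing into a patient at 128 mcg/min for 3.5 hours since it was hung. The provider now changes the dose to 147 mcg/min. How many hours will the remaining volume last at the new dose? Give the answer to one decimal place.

2.6 hours

Initial rate:
128 mcg/min × 60 min/hr = 7680 mcg/hr
Concentration = 50 mg ÷ 233 mL = 0.2145923 mg/mL = 214.5923 mcg/mL
Rate = 7680 mcg/hr ÷ 214.5923 mcg/mL = 35.7888 mL/hr
Volume infused so far = 35.7888 mL/hr × 3.5 hr = 125.2608 mL
Volume remaining = 233 − 125.2608 = 107.7392 mL
New rate:
147 mcg/min × 60 min/hr = 8820 mcg/hr
Rate = 8820 mcg/hr ÷ 214.5923 mcg/mL = 41.1012 mL/hr
Time remaining = 107.7392 mL ÷ 41.1012 mL/hr = 2.621315 hr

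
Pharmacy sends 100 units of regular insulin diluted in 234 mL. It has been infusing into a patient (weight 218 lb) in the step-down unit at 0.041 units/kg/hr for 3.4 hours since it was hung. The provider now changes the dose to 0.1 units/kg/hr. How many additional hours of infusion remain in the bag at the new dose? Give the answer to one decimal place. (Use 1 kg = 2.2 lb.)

Initial rate:
Weight = 218 lb ÷ 2.2 lb/kg = 99.09091 kg
Dose = 0.041 units/kg/hr × 99.09091 kg = 4.062727 units/hr
Concentration = 100 units ÷ 234 mL = 0.4273504 units/mL
Rate = 4.062727 units/hr ÷ 0.4273504 units/mL = 9.506782 mL/hr
Volume infused so far = 9.506782 mL/hr × 3.4 hr = 32.32306 mL
Volume remaining = 234 − 32.32306 = 201.6769 mL
New rate:
Dose = 0.1 units/kg/hr × 99.09091 kg = 9.909091 units/hr
Rate = 9.909091 units/hr ÷ 0.4273504 units/mL = 23.18727 mL/hr
Time remaining = 201.6769 mL ÷ 23.18727 mL/hr = 8.697743 hr

8.7 hours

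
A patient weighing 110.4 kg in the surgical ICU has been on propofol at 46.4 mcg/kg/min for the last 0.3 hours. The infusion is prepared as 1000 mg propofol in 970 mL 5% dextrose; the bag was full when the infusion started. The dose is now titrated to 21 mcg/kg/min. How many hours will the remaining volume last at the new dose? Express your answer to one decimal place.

Initial rate:
Dose = 46.4 mcg/kg/min × 110.4 kg = 5122.56 mcg/min
5122.56 mcg/min × 60 min/hr = 307353.6 mcg/hr
Concentration = 1000 mg ÷ 970 mL = 1.030928 mg/mL = 1030.928 mcg/mL
Rate = 307353.6 mcg/hr ÷ 1030.928 mcg/mL = 298.133 mL/hr
Volume infused so far = 298.133 mL/hr × 0.3 hr = 89.4399 mL
Volume remaining = 970 − 89.4399 = 880.5601 mL
New rate:
Dose = 21 mcg/kg/min × 110.4 kg = 2318.4 mcg/min
2318.4 mcg/min × 60 min/hr = 139104 mcg/hr
Rate = 139104 mcg/hr ÷ 1030.928 mcg/mL = 134.9309 mL/hr
Time remaining = 880.5601 mL ÷ 134.9309 mL/hr = 6.526009 hr

6.5 hours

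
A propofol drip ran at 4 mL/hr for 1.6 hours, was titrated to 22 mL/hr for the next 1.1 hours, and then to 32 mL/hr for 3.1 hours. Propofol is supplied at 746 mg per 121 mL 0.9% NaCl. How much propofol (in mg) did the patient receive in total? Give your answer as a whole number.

800 mg

Concentration = 746 mg ÷ 121 mL = 6.165289 mg/mL
Stage 1: 4 mL/hr × 1.6 hr = 6.4 mL → 6.4 mL × 6.165289 mg/mL = 39.45785 mg
Stage 2: 22 mL/hr × 1.1 hr = 24.2 mL → 24.2 mL × 6.165289 mg/mL = 149.2 mg
Stage 3: 32 mL/hr × 3.1 hr = 99.2 mL → 99.2 mL × 6.165289 mg/mL = 611.5967 mg
Total = 39.45785 + 149.2 + 611.5967 = 800.2545 mg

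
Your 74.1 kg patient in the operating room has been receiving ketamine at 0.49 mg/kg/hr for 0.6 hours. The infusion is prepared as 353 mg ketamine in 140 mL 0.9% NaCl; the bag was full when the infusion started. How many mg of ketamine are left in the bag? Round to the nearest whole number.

Dose = 0.49 mg/kg/hr × 74.1 kg = 36.309 mg/hr
Concentration = 353 mg ÷ 140 mL = 2.521429 mg/mL
Rate = 36.309 mg/hr ÷ 2.521429 mg/mL = 14.40017 mL/hr
Volume infused = 14.40017 mL/hr × 0.6 hr = 8.640102 mL
Volume remaining = 140 − 8.640102 = 131.3599 mL
Drug remaining = 131.3599 mL × 2.521429 mg/mL = 331.2146 mg

331 mg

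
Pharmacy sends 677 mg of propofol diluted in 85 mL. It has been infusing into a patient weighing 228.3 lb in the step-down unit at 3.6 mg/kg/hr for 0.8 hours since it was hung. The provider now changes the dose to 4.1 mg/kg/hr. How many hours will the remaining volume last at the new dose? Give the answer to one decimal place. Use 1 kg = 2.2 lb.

0.9 hours

Initial rate:
Weight = 228.3 lb ÷ 2.2 lb/kg = 103.7727 kg
Dose = 3.6 mg/kg/hr × 103.7727 kg = 373.5818 mg/hr
Concentration = 677 mg ÷ 85 mL = 7.964706 mg/mL
Rate = 373.5818 mg/hr ÷ 7.964706 mg/mL = 46.90466 mL/hr
Volume infused so far = 46.90466 mL/hr × 0.8 hr = 37.52373 mL
Volume remaining = 85 − 37.52373 = 47.47627 mL
New rate:
Dose = 4.1 mg/kg/hr × 103.7727 kg = 425.4682 mg/hr
Rate = 425.4682 mg/hr ÷ 7.964706 mg/mL = 53.4192 mL/hr
Time remaining = 47.47627 mL ÷ 53.4192 mL/hr = 0.8887493 hr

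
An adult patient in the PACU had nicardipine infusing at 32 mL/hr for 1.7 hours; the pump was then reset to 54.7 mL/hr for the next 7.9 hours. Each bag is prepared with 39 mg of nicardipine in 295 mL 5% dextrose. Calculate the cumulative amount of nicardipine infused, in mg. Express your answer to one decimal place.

64.3 mg

Concentration = 39 mg ÷ 295 mL = 0.1322034 mg/mL
Stage 1: 32 mL/hr × 1.7 hr = 54.4 mL → 54.4 mL × 0.1322034 mg/mL = 7.191864 mg
Stage 2: 54.7 mL/hr × 7.9 hr = 432.13 mL → 432.13 mL × 0.1322034 mg/mL = 57.12905 mg
Total = 7.191864 + 57.12905 = 64.32092 mg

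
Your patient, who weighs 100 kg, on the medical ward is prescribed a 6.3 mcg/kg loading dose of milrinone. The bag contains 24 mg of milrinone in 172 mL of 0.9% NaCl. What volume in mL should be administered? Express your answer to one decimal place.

4.5 mL

Dose = 6.3 mcg/kg × 100 kg = 630 mcg
Concentration = 24 mg ÷ 172 mL = 0.1395349 mg/mL = 139.5349 mcg/mL
Volume = 630 mcg ÷ 139.5349 mcg/mL = 4.515 mL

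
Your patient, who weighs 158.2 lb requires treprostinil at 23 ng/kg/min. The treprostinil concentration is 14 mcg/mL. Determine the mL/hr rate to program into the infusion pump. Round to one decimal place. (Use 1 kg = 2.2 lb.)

Weight = 158.2 lb ÷ 2.2 lb/kg = 71.90909 kg
Dose = 23 ng/kg/min × 71.90909 kg = 1653.909 ng/min
1653.909 ng/min × 60 min/hr = 99234.55 ng/hr
Concentration = 14 mcg/mL = 14000 ng/mL
Rate = 99234.55 ng/hr ÷ 14000 ng/mL = 7.088182 mL/hr

7.1 mL/hr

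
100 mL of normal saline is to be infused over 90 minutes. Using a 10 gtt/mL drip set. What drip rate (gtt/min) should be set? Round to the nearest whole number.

100 mL ÷ (90 min) = 1.111111 mL/min
1.111111 mL/min × 10 gtt/mL = 11.11111 gtt/min

11 gtt/min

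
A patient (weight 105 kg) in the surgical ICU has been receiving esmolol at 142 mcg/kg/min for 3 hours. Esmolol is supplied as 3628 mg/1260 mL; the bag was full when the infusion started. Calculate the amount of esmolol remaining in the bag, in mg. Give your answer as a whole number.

944 mg

Dose = 142 mcg/kg/min × 105 kg = 14910 mcg/min
14910 mcg/min × 60 min/hr = 894600 mcg/hr
Concentration = 3628 mg ÷ 1260 mL = 2.879365 mg/mL = 2879.365 mcg/mL
Rate = 894600 mcg/hr ÷ 2879.365 mcg/mL = 310.6935 mL/hr
Volume infused = 310.6935 mL/hr × 3 hr = 932.0805 mL
Volume remaining = 1260 − 932.0805 = 327.9195 mL
Drug remaining = 327.9195 mL × 2879.365 mcg/mL = 944200 mcg = 944.2 mg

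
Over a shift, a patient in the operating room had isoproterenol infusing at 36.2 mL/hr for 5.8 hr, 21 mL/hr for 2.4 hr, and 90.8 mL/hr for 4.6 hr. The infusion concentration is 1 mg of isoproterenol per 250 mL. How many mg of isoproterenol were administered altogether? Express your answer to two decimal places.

2.71 mg

Concentration = 1 mg ÷ 250 mL = 0.004 mg/mL
Stage 1: 36.2 mL/hr × 5.8 hr = 209.96 mL → 209.96 mL × 0.004 mg/mL = 0.83984 mg
Stage 2: 21 mL/hr × 2.4 hr = 50.4 mL → 50.4 mL × 0.004 mg/mL = 0.2016 mg
Stage 3: 90.8 mL/hr × 4.6 hr = 417.68 mL → 417.68 mL × 0.004 mg/mL = 1.67072 mg
Total = 0.83984 + 0.2016 + 1.67072 = 2.71216 mg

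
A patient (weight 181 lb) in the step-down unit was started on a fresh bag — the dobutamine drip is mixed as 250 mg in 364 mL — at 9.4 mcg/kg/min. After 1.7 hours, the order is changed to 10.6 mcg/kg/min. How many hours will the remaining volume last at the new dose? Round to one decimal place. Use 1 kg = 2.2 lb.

3.3 hours

Initial rate:
Weight = 181 lb ÷ 2.2 lb/kg = 82.27273 kg
Dose = 9.4 mcg/kg/min × 82.27273 kg = 773.3636 mcg/min
773.3636 mcg/min × 60 min/hr = 46401.82 mcg/hr
Concentration = 250 mg ÷ 364 mL = 0.6868132 mg/mL = 686.8132 mcg/mL
Rate = 46401.82 mcg/hr ÷ 686.8132 mcg/mL = 67.56105 mL/hr
Volume infused so far = 67.56105 mL/hr × 1.7 hr = 114.8538 mL
Volume remaining = 364 − 114.8538 = 249.1462 mL
New rate:
Dose = 10.6 mcg/kg/min × 82.27273 kg = 872.0909 mcg/min
872.0909 mcg/min × 60 min/hr = 52325.45 mcg/hr
Rate = 52325.45 mcg/hr ÷ 686.8132 mcg/mL = 76.18586 mL/hr
Time remaining = 249.1462 mL ÷ 76.18586 mL/hr = 3.270242 hr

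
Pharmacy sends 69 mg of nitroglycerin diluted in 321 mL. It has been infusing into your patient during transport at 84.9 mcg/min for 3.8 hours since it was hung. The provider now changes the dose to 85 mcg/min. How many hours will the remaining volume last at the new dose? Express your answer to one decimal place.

9.7 hours

Initial rate:
84.9 mcg/min × 60 min/hr = 5094 mcg/hr
Concentration = 69 mg ÷ 321 mL = 0.2149533 mg/mL = 214.9533 mcg/mL
Rate = 5094 mcg/hr ÷ 214.9533 mcg/mL = 23.69817 mL/hr
Volume infused so far = 23.69817 mL/hr × 3.8 hr = 90.05306 mL
Volume remaining = 321 − 90.05306 = 230.9469 mL
New rate:
85 mcg/min × 60 min/hr = 5100 mcg/hr
Rate = 5100 mcg/hr ÷ 214.9533 mcg/mL = 23.72609 mL/hr
Time remaining = 230.9469 mL ÷ 23.72609 mL/hr = 9.733882 hr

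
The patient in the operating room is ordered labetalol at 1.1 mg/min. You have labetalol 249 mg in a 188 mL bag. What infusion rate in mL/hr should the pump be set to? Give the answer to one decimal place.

49.8 mL/hr

1.1 mg/min × 60 min/hr = 66 mg/hr
Concentration = 249 mg ÷ 188 mL = 1.324468 mg/mL
Rate = 66 mg/hr ÷ 1.324468 mg/mL = 49.83133 mL/hr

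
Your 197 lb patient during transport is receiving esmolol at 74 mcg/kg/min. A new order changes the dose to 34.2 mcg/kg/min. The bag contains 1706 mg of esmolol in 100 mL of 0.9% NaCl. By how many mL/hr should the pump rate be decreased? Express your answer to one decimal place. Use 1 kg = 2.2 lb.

12.5 mL/hr

At the current dose:
Weight = 197 lb ÷ 2.2 lb/kg = 89.54545 kg
Dose = 74 mcg/kg/min × 89.54545 kg = 6626.364 mcg/min
6626.364 mcg/min × 60 min/hr = 397581.8 mcg/hr
Concentration = 1706 mg ÷ 100 mL = 17.06 mg/mL = 17060 mcg/mL
Rate = 397581.8 mcg/hr ÷ 17060 mcg/mL = 23.30491 mL/hr
At the new dose:
Dose = 34.2 mcg/kg/min × 89.54545 kg = 3062.455 mcg/min
3062.455 mcg/min × 60 min/hr = 183747.3 mcg/hr
Rate = 183747.3 mcg/hr ÷ 17060 mcg/mL = 10.77065 mL/hr
Change = 10.77065 − 23.30491 = -12.53426 mL/hr → 12.53426 mL/hr decrease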